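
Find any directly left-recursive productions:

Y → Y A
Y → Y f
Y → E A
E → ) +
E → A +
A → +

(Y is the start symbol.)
Yes, Y is left-recursive

Direct left recursion occurs when N → N α for some non-terminal N (the right-hand side begins with the left-hand side itself).

Y → Y A: LEFT RECURSIVE (starts with Y)
Y → Y f: LEFT RECURSIVE (starts with Y)
Y → E A: starts with E
E → ) +: starts with ')'
E → A +: starts with A
A → +: starts with '+'

The grammar has direct left recursion on: Y.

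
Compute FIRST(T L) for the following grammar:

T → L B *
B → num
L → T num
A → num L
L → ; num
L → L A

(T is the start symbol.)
FIRST sets of the non-terminals involved (from the grammar, by fixed-point iteration):
  FIRST(T) = { ';' }

To compute FIRST(T L), process the symbols left to right:
Symbol T is a non-terminal. Add FIRST(T) \ {ε} = { ';' }
T is not nullable (ε ∉ FIRST(T)), so stop here.
FIRST(T L) = { ';' }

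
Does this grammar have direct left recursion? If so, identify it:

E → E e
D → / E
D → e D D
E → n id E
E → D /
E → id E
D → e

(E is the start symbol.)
Direct left recursion occurs when N → N α for some non-terminal N (the right-hand side begins with the left-hand side itself).

E → E e: LEFT RECURSIVE (starts with E)
D → / E: starts with '/'
D → e D D: starts with e
E → n id E: starts with n
E → D /: starts with D
E → id E: starts with id
D → e: starts with e

The grammar has direct left recursion on: E.

Answer: Yes, E is left-recursive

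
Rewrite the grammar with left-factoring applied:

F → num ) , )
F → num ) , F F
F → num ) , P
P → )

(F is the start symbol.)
F → num ) , F'
F' → )
F' → F F
F' → P
P → )

Left-factoring transforms A → αβ₁ | αβ₂ into A → αA' and A' → β₁ | β₂
(α is the longest common prefix among the alternatives). Repeat until
no nonterminal has two alternatives with a common prefix.

Round 1: F has alternatives sharing prefix 'num ) ,'. Introduce F': F → num ) , F'
  Add: F' → )
  Add: F' → F F
  Add: F' → P

No remaining common prefixes — done.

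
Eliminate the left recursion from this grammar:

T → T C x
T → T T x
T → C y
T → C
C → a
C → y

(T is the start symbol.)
T → C y T'
T → C T'
T' → C x T'
T' → T x T'
T' → ε
C → a
C → y

T is directly left-recursive. The standard transformation for
  A → A α₁ | ... | A α_m | β₁ | ... | β_n
is
  A  → β₁ A' | ... | β_n A'
  A' → α₁ A' | ... | α_m A' | ε

T → C y becomes T → C y T'
T → C becomes T → C T'
T → T C x becomes T' → C x T'
T → T T x becomes T' → T x T'
Add T' → ε

Productions for other non-terminals are unchanged:
  C → a
  C → y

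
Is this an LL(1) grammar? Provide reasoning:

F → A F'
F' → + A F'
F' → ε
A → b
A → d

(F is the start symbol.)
A grammar is LL(1) if for each non-terminal N with multiple productions, the predict sets of those productions are pairwise disjoint, where PREDICT(N → α) = (FIRST(α) \ {ε}) ∪ (FOLLOW(N) if α ⇒* ε).

Relevant sets:
  FOLLOW(F') = { $ }

For F':
  PREDICT(F' → '+' A F') = { '+' }
  PREDICT(F' → ε) = { $ }
For A:
  PREDICT(A → b) = { 'b' }
  PREDICT(A → d) = { 'd' }
F has a single production, so nothing to check there.

All predict sets are disjoint. The grammar IS LL(1).

Answer: Yes, the grammar is LL(1).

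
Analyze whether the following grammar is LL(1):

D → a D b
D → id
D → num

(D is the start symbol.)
Yes, the grammar is LL(1).

A grammar is LL(1) if for each non-terminal N with multiple productions, the predict sets of those productions are pairwise disjoint, where PREDICT(N → α) = (FIRST(α) \ {ε}) ∪ (FOLLOW(N) if α ⇒* ε).

For D:
  PREDICT(D → a D b) = { 'a' }
  PREDICT(D → id) = { 'id' }
  PREDICT(D → num) = { 'num' }

All predict sets are disjoint. The grammar IS LL(1).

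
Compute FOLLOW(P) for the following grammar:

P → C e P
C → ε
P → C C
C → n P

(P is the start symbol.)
To compute FOLLOW(P), find every occurrence of P on a right-hand side N → α P β: add FIRST(β) \ {ε}, and if β is empty or nullable also add FOLLOW(N). Iterate to a fixed point.

P is the start symbol, so $ ∈ FOLLOW(P).
In P → C e P: P is at the end; this adds FOLLOW(P) to itself — nothing new
In C → n P: P is at the end, add FOLLOW(C)

The FOLLOW sets referred to above (computed the same way, to a fixed point):
  FOLLOW(C) = { $, 'e', 'n' }

Taking the union: FOLLOW(P) = { $, 'e', 'n' }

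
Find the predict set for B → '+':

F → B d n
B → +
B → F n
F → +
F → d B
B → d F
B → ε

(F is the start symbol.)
{ '+' }

PREDICT(B → '+') = (FIRST(RHS) \ {ε}) ∪ (FOLLOW(B) if ε ∈ FIRST(RHS), i.e. RHS ⇒* ε)
FIRST('+') = { '+' }
ε ∉ FIRST('+'), so FOLLOW(B) is not added.
PREDICT(B → '+') = { '+' }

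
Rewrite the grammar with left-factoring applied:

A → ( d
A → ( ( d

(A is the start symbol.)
A → ( A'
A' → d
A' → ( d

Left-factoring transforms A → αβ₁ | αβ₂ into A → αA' and A' → β₁ | β₂
(α is the longest common prefix among the alternatives). Repeat until
no nonterminal has two alternatives with a common prefix.

Round 1: A has alternatives sharing prefix '('. Introduce A': A → ( A'
  Add: A' → d
  Add: A' → ( d

No remaining common prefixes — done.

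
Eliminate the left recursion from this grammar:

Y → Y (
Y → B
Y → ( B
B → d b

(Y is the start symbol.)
Y is directly left-recursive. The standard transformation for
  A → A α₁ | ... | A α_m | β₁ | ... | β_n
is
  A  → β₁ A' | ... | β_n A'
  A' → α₁ A' | ... | α_m A' | ε

Y → B becomes Y → B Y'
Y → ( B becomes Y → ( B Y'
Y → Y ( becomes Y' → ( Y'
Add Y' → ε

Productions for other non-terminals are unchanged:
  B → d b

Resulting grammar:
Y → B Y'
Y → ( B Y'
Y' → ( Y'
Y' → ε
B → d b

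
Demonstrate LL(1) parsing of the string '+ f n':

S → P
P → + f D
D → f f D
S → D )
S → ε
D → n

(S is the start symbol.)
Stack is shown with the top on the left.

Stack    Input    Action
------------------------
S $      + f n $  output S → P
P $      + f n $  output P → + f D
+ f D $  + f n $  match '+'
f D $    f n $    match 'f'
D $      n $      output D → n
n $      n $      match 'n'
$        $        accept

The string is accepted.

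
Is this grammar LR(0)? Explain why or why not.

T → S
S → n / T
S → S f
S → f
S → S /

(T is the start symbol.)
Augment with T' → T and build the canonical LR(0) collection (I0 = CLOSURE({[T' → . T]}), then GOTO on every symbol after a dot until no new states appear). It has 9 states:
  I0: { [S → . S /], [S → . S f], [S → . f], [S → . n / T], [T → . S], [T' → . T] }  — shift
  I1: { [S → S . /], [S → S . f], [T → S .] }  — shift, reduce
  I2: { [T' → T .] }  — accept
  I3: { [S → f .] }  — reduce
  I4: { [S → n . / T] }  — shift
  I5: { [S → . S /], [S → . S f], [S → . f], [S → . n / T], [S → n / . T], [T → . S] }  — shift
  I6: { [S → n / T .] }  — reduce
  I7: { [S → S / .] }  — reduce
  I8: { [S → S f .] }  — reduce

Conflict in state I1:
  Shift-reduce conflict between [T → S .] and [S → S . /]
So the grammar is NOT LR(0).

Answer: No. Shift-reduce conflict between [T → S .] and [S → S . /]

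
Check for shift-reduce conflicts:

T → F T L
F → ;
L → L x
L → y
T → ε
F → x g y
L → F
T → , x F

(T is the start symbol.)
A shift-reduce conflict occurs when an LR(0) state has both:
  - a complete (reduce) item [A → α .] (dot at the end), and
  - a shift item [B → β . c γ] (dot before a terminal).

Augment with T' → T and build the canonical LR(0) collection (I0 = CLOSURE({[T' → . T]}), then GOTO on every symbol after a dot until no new states appear). It has 15 states:
  I0: { [F → . ;], [F → . x g y], [T → . , x F], [T → . F T L], [T → .], [T' → . T] }  — shift, reduce
  I1: { [T → , . x F] }  — shift
  I2: { [F → ; .] }  — reduce
  I3: { [F → . ;], [F → . x g y], [T → . , x F], [T → . F T L], [T → .], [T → F . T L] }  — shift, reduce
  I4: { [T' → T .] }  — accept
  I5: { [F → x . g y] }  — shift
  I6: { [F → x g . y] }  — shift
  I7: { [F → x g y .] }  — reduce
  I8: { [F → . ;], [F → . x g y], [L → . F], [L → . L x], [L → . y], [T → F T . L] }  — shift
  I9: { [L → F .] }  — reduce
  I10: { [L → L . x], [T → F T L .] }  — shift, reduce
  I11: { [L → y .] }  — reduce
  I12: { [L → L x .] }  — reduce
  I13: { [F → . ;], [F → . x g y], [T → , x . F] }  — shift
  I14: { [T → , x F .] }  — reduce

I0 contains reduce item [T → .] and shift items [F → . ;], [F → . x g y], [T → . , x F] — shift-reduce conflict.
I3 contains reduce item [T → .] and shift items [F → . ;], [F → . x g y], [T → . , x F] — shift-reduce conflict.
I10 contains reduce item [T → F T L .] and shift item [L → L . x] — shift-reduce conflict.

Answer: Yes — I0: [T → .] vs [F → . ;]; I3: [T → .] vs [F → . ;]; I10: [T → F T L .] vs [L → L . x]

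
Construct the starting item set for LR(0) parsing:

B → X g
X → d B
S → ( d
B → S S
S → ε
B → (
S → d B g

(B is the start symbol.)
First, augment the grammar with B' → B
I₀ = CLOSURE({ [B' → . B] }):
  [B' → . B] has the dot before B: add [B → . X g], [B → . S S], [B → . (]
  [B → . X g] has the dot before X: add [X → . d B]
  [B → . S S] has the dot before S: add [S → . ( d], [S → .], [S → . d B g]
No further items can be added.

I₀ = { [B → . (], [B → . S S], [B → . X g], [B' → . B], [S → . ( d], [S → . d B g], [S → .], [X → . d B] }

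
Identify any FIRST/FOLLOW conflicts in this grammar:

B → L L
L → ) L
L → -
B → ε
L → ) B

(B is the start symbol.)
A FIRST/FOLLOW conflict occurs when a non-terminal N has a nullable alternative N → β (β ⇒* ε) and another alternative N → α with FIRST(α) ∩ FOLLOW(N) ≠ ∅: on such a lookahead the parser cannot decide between expanding α and letting N vanish via β.

Nullable non-terminals: B.
FIRST sets used below: FIRST(L) = { ')', '-' }

B: nullable alternative(s) B → ε; FOLLOW(B) = { $, ')', '-' }
  B → L L: FIRST \ {ε} = { ')', '-' } — overlaps FOLLOW(B) on { ')', '-' }: CONFLICT
  B → ε: FIRST \ {ε} = { } — this is the only nullable alternative, skip

L has no nullable alternative, so no FIRST/FOLLOW check is needed there.

So the grammar has 1 FIRST/FOLLOW conflict (marked CONFLICT above).

Answer: Yes. B → L L with FOLLOW(B) on { ')', '-' }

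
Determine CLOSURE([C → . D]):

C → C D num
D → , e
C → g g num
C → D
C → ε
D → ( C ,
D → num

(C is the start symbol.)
{ [C → . D], [D → . ( C ,], [D → . , e], [D → . num] }

To compute CLOSURE, for each item [A → α.Bβ] where B is a non-terminal, add [B → .γ] for all productions B → γ; repeat for the newly added items until nothing changes.

Start with: [C → . D]
  [C → . D] has the dot before D: add [D → . , e], [D → . ( C ,], [D → . num]
No further items can be added.

CLOSURE = { [C → . D], [D → . ( C ,], [D → . , e], [D → . num] }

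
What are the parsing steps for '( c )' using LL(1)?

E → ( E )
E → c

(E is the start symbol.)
LL(1) parsing maintains a stack (initially the start symbol over $) and the input. At each step: if the stack top is a terminal, match it against the current input token; if it is a non-terminal N, replace it with the RHS of M[N, lookahead] (the unique production whose predict set contains the lookahead).

Stack is shown with the top on the left.

Stack    Input    Action
------------------------
E $      ( c ) $  output E → ( E )
( E ) $  ( c ) $  match '('
E ) $    c ) $    output E → c
c ) $    c ) $    match 'c'
) $      ) $      match ')'
$        $        accept

The string is accepted.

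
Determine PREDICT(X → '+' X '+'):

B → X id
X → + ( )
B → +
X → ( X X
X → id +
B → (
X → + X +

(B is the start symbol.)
{ '+' }

PREDICT(X → '+' X '+') = (FIRST(RHS) \ {ε}) ∪ (FOLLOW(X) if ε ∈ FIRST(RHS), i.e. RHS ⇒* ε)
FIRST('+' X '+') = { '+' }
ε ∉ FIRST('+' X '+'), so FOLLOW(X) is not added.
PREDICT(X → '+' X '+') = { '+' }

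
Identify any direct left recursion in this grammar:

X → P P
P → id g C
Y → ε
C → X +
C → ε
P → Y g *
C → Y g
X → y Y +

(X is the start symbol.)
X → P P: starts with P
P → id g C: starts with id
Y → ε: starts with ε
C → X +: starts with X
C → ε: starts with ε
P → Y g *: starts with Y
C → Y g: starts with Y
X → y Y +: starts with y

No direct left recursion found.

Answer: No direct left recursion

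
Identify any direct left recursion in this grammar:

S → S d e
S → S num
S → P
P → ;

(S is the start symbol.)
Yes, S is left-recursive

S → S d e: LEFT RECURSIVE (starts with S)
S → S num: LEFT RECURSIVE (starts with S)
S → P: starts with P
P → ;: starts with ';'

The grammar has direct left recursion on: S.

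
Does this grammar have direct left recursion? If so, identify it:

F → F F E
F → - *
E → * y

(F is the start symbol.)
Direct left recursion occurs when N → N α for some non-terminal N (the right-hand side begins with the left-hand side itself).

F → F F E: LEFT RECURSIVE (starts with F)
F → - *: starts with '-'
E → * y: starts with '*'

The grammar has direct left recursion on: F.

Answer: Yes, F is left-recursive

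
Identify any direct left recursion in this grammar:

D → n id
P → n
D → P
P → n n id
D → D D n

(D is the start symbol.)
Direct left recursion occurs when N → N α for some non-terminal N (the right-hand side begins with the left-hand side itself).

D → n id: starts with n
P → n: starts with n
D → P: starts with P
P → n n id: starts with n
D → D D n: LEFT RECURSIVE (starts with D)

The grammar has direct left recursion on: D.

Answer: Yes, D is left-recursive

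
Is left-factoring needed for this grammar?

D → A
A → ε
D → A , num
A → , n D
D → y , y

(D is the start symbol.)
Left-factoring is needed when two productions for the same non-terminal
share a common prefix on the right-hand side.

Productions for D:
  D → A
  D → A , num
  D → y , y
Productions for A:
  A → ε
  A → , n D

Found common prefix 'A' in productions for D

Answer: Yes, D has productions with common prefix 'A'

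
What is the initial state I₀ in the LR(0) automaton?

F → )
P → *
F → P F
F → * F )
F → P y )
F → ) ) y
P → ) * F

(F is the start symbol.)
First, augment the grammar with F' → F
I₀ = CLOSURE({ [F' → . F] }):
  [F' → . F] has the dot before F: add [F → . )], [F → . P F], [F → . * F )], [F → . P y )], [F → . ) ) y]
  [F → . P F] has the dot before P: add [P → . *], [P → . ) * F]
No further items can be added.

I₀ = { [F → . ) ) y], [F → . )], [F → . * F )], [F → . P F], [F → . P y )], [F' → . F], [P → . ) * F], [P → . *] }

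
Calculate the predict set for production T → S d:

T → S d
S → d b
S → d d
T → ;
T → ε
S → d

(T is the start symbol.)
{ 'd' }

PREDICT(T → S d) = (FIRST(RHS) \ {ε}) ∪ (FOLLOW(T) if ε ∈ FIRST(RHS), i.e. RHS ⇒* ε)
FIRST(S) = { 'd' }
FIRST(S d) = { 'd' }
ε ∉ FIRST(S d), so FOLLOW(T) is not added.
PREDICT(T → S d) = { 'd' }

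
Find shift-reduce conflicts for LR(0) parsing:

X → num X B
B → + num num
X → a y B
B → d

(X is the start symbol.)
No shift-reduce conflicts

A shift-reduce conflict occurs when an LR(0) state has both:
  - a complete (reduce) item [A → α .] (dot at the end), and
  - a shift item [B → β . c γ] (dot before a terminal).

Augment with X' → X and build the canonical LR(0) collection (I0 = CLOSURE({[X' → . X]}), then GOTO on every symbol after a dot until no new states appear). It has 12 states:
  I0: { [X → . a y B], [X → . num X B], [X' → . X] }  — shift
  I1: { [X' → X .] }  — accept
  I2: { [X → a . y B] }  — shift
  I3: { [X → . a y B], [X → . num X B], [X → num . X B] }  — shift
  I4: { [B → . + num num], [B → . d], [X → num X . B] }  — shift
  I5: { [B → + . num num] }  — shift
  I6: { [X → num X B .] }  — reduce
  I7: { [B → d .] }  — reduce
  I8: { [B → + num . num] }  — shift
  I9: { [B → + num num .] }  — reduce
  I10: { [B → . + num num], [B → . d], [X → a y . B] }  — shift
  I11: { [X → a y B .] }  — reduce

No state contains both a complete item and a shift item.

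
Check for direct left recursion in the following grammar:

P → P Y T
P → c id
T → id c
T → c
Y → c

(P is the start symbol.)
Direct left recursion occurs when N → N α for some non-terminal N (the right-hand side begins with the left-hand side itself).

P → P Y T: LEFT RECURSIVE (starts with P)
P → c id: starts with c
T → id c: starts with id
T → c: starts with c
Y → c: starts with c

The grammar has direct left recursion on: P.

Answer: Yes, P is left-recursive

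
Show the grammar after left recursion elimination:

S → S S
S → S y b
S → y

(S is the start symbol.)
S is directly left-recursive. The standard transformation for
  A → A α₁ | ... | A α_m | β₁ | ... | β_n
is
  A  → β₁ A' | ... | β_n A'
  A' → α₁ A' | ... | α_m A' | ε

S → y becomes S → y S'
S → S S becomes S' → S S'
S → S y b becomes S' → y b S'
Add S' → ε

Resulting grammar:
S → y S'
S' → S S'
S' → y b S'
S' → ε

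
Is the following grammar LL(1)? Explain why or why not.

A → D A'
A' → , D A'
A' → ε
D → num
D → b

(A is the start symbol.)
A grammar is LL(1) if for each non-terminal N with multiple productions, the predict sets of those productions are pairwise disjoint, where PREDICT(N → α) = (FIRST(α) \ {ε}) ∪ (FOLLOW(N) if α ⇒* ε).

Relevant sets:
  FOLLOW(A') = { $ }

For A':
  PREDICT(A' → ',' D A') = { ',' }
  PREDICT(A' → ε) = { $ }
For D:
  PREDICT(D → num) = { 'num' }
  PREDICT(D → b) = { 'b' }
A has a single production, so nothing to check there.

All predict sets are disjoint. The grammar IS LL(1).

Answer: Yes, the grammar is LL(1).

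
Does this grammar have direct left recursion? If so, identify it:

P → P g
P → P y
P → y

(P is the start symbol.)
P → P g: LEFT RECURSIVE (starts with P)
P → P y: LEFT RECURSIVE (starts with P)
P → y: starts with y

The grammar has direct left recursion on: P.

Answer: Yes, P is left-recursive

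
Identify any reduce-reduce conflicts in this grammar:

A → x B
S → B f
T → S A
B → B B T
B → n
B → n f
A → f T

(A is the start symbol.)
No reduce-reduce conflicts

Augment with A' → A and build the canonical LR(0) collection (I0 = CLOSURE({[A' → . A]}), then GOTO on every symbol after a dot until no new states appear). It has 15 states:
  I0: { [A → . f T], [A → . x B], [A' → . A] }  — shift
  I1: { [A' → A .] }  — accept
  I2: { [A → f . T], [B → . B B T], [B → . n f], [B → . n], [S → . B f], [T → . S A] }  — shift
  I3: { [A → x . B], [B → . B B T], [B → . n f], [B → . n] }  — shift
  I4: { [A → x B .], [B → . B B T], [B → . n f], [B → . n], [B → B . B T] }  — shift, reduce
  I5: { [B → n . f], [B → n .] }  — shift, reduce
  I6: { [B → n f .] }  — reduce
  I7: { [B → . B B T], [B → . n f], [B → . n], [B → B . B T], [B → B B . T], [S → . B f], [T → . S A] }  — shift
  I8: { [B → . B B T], [B → . n f], [B → . n], [B → B . B T], [B → B B . T], [S → . B f], [S → B . f], [T → . S A] }  — shift
  I9: { [A → . f T], [A → . x B], [T → S . A] }  — shift
  I10: { [B → B B T .] }  — reduce
  I11: { [T → S A .] }  — reduce
  I12: { [S → B f .] }  — reduce
  I13: { [B → . B B T], [B → . n f], [B → . n], [B → B . B T], [S → B . f] }  — shift
  I14: { [A → f T .] }  — reduce

No state contains more than one complete item.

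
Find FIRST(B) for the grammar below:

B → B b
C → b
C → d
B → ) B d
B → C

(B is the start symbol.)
{ ')', 'b', 'd' }

To compute FIRST(B), examine every production with B on the left-hand side, reading each right-hand side left to right until a non-nullable symbol is reached.

FIRST sets of the other non-terminals involved (by the same procedure, iterated to a fixed point):
  FIRST(C) = { 'b', 'd' }

From B → B b:
  - B is the symbol being defined: contributes nothing new
    B is not nullable, so stop
From B → ) B d:
  - ')' is a terminal: add ')' and stop
From B → C:
  - C is a non-terminal: add FIRST(C) \ {ε} = { 'b', 'd' }
    C is not nullable, so stop

Collecting: FIRST(B) = { ')', 'b', 'd' }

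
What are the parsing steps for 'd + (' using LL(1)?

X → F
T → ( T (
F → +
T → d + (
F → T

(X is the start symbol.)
Stack is shown with the top on the left.

Stack    Input    Action
------------------------
X $      d + ( $  output X → F
F $      d + ( $  output F → T
T $      d + ( $  output T → d + (
d + ( $  d + ( $  match 'd'
+ ( $    + ( $    match '+'
( $      ( $      match '('
$        $        accept

The string is accepted.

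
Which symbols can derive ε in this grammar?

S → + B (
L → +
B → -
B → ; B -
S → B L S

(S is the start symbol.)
None

A non-terminal is nullable if it can derive ε (the empty string): either it has an ε-production, or it has a production whose right-hand side consists entirely of nullable non-terminals.

There are no ε-productions, so no non-terminal can derive ε.
No non-terminals are nullable.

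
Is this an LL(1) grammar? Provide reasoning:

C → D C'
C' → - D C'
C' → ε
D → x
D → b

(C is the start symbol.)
A grammar is LL(1) if for each non-terminal N with multiple productions, the predict sets of those productions are pairwise disjoint, where PREDICT(N → α) = (FIRST(α) \ {ε}) ∪ (FOLLOW(N) if α ⇒* ε).

Relevant sets:
  FOLLOW(C') = { $ }

For C':
  PREDICT(C' → '-' D C') = { '-' }
  PREDICT(C' → ε) = { $ }
For D:
  PREDICT(D → x) = { 'x' }
  PREDICT(D → b) = { 'b' }
C has a single production, so nothing to check there.

All predict sets are disjoint. The grammar IS LL(1).

Answer: Yes, the grammar is LL(1).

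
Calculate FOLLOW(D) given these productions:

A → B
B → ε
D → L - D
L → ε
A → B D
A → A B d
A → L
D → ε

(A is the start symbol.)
{ $, 'd' }

In D → L - D: D is at the end; this adds FOLLOW(D) to itself — nothing new
In A → B D: D is at the end, add FOLLOW(A)

The FOLLOW sets referred to above (computed the same way, to a fixed point):
  FOLLOW(A) = { $, 'd' }

Taking the union: FOLLOW(D) = { $, 'd' }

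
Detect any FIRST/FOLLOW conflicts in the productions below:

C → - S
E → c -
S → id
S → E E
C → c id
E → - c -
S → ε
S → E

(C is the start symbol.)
A FIRST/FOLLOW conflict occurs when a non-terminal N has a nullable alternative N → β (β ⇒* ε) and another alternative N → α with FIRST(α) ∩ FOLLOW(N) ≠ ∅: on such a lookahead the parser cannot decide between expanding α and letting N vanish via β.

Nullable non-terminals: S.
FIRST sets used below: FIRST(E) = { '-', 'c' }

S: nullable alternative(s) S → ε; FOLLOW(S) = { $ }
  S → id: FIRST \ {ε} = { 'id' } — disjoint from FOLLOW(S)
  S → E E: FIRST \ {ε} = { '-', 'c' } — disjoint from FOLLOW(S)
  S → ε: FIRST \ {ε} = { } — this is the only nullable alternative, skip
  S → E: FIRST \ {ε} = { '-', 'c' } — disjoint from FOLLOW(S)

C, E have no nullable alternative, so no FIRST/FOLLOW check is needed there.

No FIRST/FOLLOW conflicts found.

Answer: No FIRST/FOLLOW conflicts.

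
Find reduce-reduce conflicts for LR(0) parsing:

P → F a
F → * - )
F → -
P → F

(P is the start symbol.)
A reduce-reduce conflict occurs when an LR(0) state has two complete items [A → α .] and [B → β .] — both call for a reduction, and with no lookahead the parser cannot choose between them.

Augment with P' → P and build the canonical LR(0) collection (I0 = CLOSURE({[P' → . P]}), then GOTO on every symbol after a dot until no new states appear). It has 8 states:
  I0: { [F → . * - )], [F → . -], [P → . F a], [P → . F], [P' → . P] }  — shift
  I1: { [F → * . - )] }  — shift
  I2: { [F → - .] }  — reduce
  I3: { [P → F . a], [P → F .] }  — shift, reduce
  I4: { [P' → P .] }  — accept
  I5: { [P → F a .] }  — reduce
  I6: { [F → * - . )] }  — shift
  I7: { [F → * - ) .] }  — reduce

No state contains more than one complete item.

Answer: No reduce-reduce conflicts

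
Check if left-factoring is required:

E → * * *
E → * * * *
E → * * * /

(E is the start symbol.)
Yes, E has productions with common prefix '* * *'

Left-factoring is needed when two productions for the same non-terminal
share a common prefix on the right-hand side.

Productions for E:
  E → * * *
  E → * * * *
  E → * * * /

Found common prefix '* * *' in productions for E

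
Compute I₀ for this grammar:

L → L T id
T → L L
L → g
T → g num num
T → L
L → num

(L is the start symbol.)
{ [L → . L T id], [L → . g], [L → . num], [L' → . L] }

First, augment the grammar with L' → L
I₀ = CLOSURE({ [L' → . L] }):
  [L' → . L] has the dot before L: add [L → . L T id], [L → . g], [L → . num]
No further items can be added.

I₀ = { [L → . L T id], [L → . g], [L → . num], [L' → . L] }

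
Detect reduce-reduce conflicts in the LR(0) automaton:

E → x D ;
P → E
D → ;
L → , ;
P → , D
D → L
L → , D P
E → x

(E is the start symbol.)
Yes — I8: [D → ; .] vs [L → , ; .]

Augment with E' → E and build the canonical LR(0) collection (I0 = CLOSURE({[E' → . E]}), then GOTO on every symbol after a dot until no new states appear). It has 14 states:
  I0: { [E → . x D ;], [E → . x], [E' → . E] }  — shift
  I1: { [E' → E .] }  — accept
  I2: { [D → . ;], [D → . L], [E → x . D ;], [E → x .], [L → . , ;], [L → . , D P] }  — shift, reduce
  I3: { [D → . ;], [D → . L], [L → , . ;], [L → , . D P], [L → . , ;], [L → . , D P] }  — shift
  I4: { [D → ; .] }  — reduce
  I5: { [E → x D . ;] }  — shift
  I6: { [D → L .] }  — reduce
  I7: { [E → x D ; .] }  — reduce
  I8: { [D → ; .], [L → , ; .] }  — 2 reduces
  I9: { [E → . x D ;], [E → . x], [L → , D . P], [P → . , D], [P → . E] }  — shift
  I10: { [D → . ;], [D → . L], [L → . , ;], [L → . , D P], [P → , . D] }  — shift
  I11: { [P → E .] }  — reduce
  I12: { [L → , D P .] }  — reduce
  I13: { [P → , D .] }  — reduce

I8 contains complete items [D → ; .], [L → , ; .] — reduce-reduce conflict.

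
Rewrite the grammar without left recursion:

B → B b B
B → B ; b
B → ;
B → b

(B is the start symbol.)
B is directly left-recursive. The standard transformation for
  A → A α₁ | ... | A α_m | β₁ | ... | β_n
is
  A  → β₁ A' | ... | β_n A'
  A' → α₁ A' | ... | α_m A' | ε

B → ; becomes B → ; B'
B → b becomes B → b B'
B → B b B becomes B' → b B B'
B → B ; b becomes B' → ; b B'
Add B' → ε

Resulting grammar:
B → ; B'
B → b B'
B' → b B B'
B' → ; b B'
B' → ε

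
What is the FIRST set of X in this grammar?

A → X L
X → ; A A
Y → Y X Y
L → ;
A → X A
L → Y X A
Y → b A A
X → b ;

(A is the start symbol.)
To compute FIRST(X), examine every production with X on the left-hand side, reading each right-hand side left to right until a non-nullable symbol is reached.

From X → ; A A:
  - ';' is a terminal: add ';' and stop
From X → b ;:
  - b is a terminal: add 'b' and stop

Collecting: FIRST(X) = { ';', 'b' }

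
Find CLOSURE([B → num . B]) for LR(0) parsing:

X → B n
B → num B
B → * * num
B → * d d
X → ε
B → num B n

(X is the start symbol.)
{ [B → . * * num], [B → . * d d], [B → . num B n], [B → . num B], [B → num . B] }

To compute CLOSURE, for each item [A → α.Bβ] where B is a non-terminal, add [B → .γ] for all productions B → γ; repeat for the newly added items until nothing changes.

Start with: [B → num . B]
  [B → num . B] has the dot before B: add [B → . num B], [B → . * * num], [B → . * d d], [B → . num B n]
No further items can be added.

CLOSURE = { [B → . * * num], [B → . * d d], [B → . num B n], [B → . num B], [B → num . B] }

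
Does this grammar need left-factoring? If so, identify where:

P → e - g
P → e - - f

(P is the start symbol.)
Yes, P has productions with common prefix 'e -'

Left-factoring is needed when two productions for the same non-terminal
share a common prefix on the right-hand side.

Productions for P:
  P → e - g
  P → e - - f

Found common prefix 'e -' in productions for P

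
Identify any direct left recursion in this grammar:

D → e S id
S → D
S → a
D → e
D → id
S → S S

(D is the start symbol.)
D → e S id: starts with e
S → D: starts with D
S → a: starts with a
D → e: starts with e
D → id: starts with id
S → S S: LEFT RECURSIVE (starts with S)

The grammar has direct left recursion on: S.

Answer: Yes, S is left-recursive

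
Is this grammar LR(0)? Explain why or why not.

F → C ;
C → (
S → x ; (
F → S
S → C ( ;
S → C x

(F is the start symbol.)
Yes, the grammar is LR(0)

Augment with F' → F and build the canonical LR(0) collection (I0 = CLOSURE({[F' → . F]}), then GOTO on every symbol after a dot until no new states appear). It has 12 states:
  I0: { [C → . (], [F → . C ;], [F → . S], [F' → . F], [S → . C ( ;], [S → . C x], [S → . x ; (] }  — shift
  I1: { [C → ( .] }  — reduce
  I2: { [F → C . ;], [S → C . ( ;], [S → C . x] }  — shift
  I3: { [F' → F .] }  — accept
  I4: { [F → S .] }  — reduce
  I5: { [S → x . ; (] }  — shift
  I6: { [S → x ; . (] }  — shift
  I7: { [S → x ; ( .] }  — reduce
  I8: { [S → C ( . ;] }  — shift
  I9: { [F → C ; .] }  — reduce
  I10: { [S → C x .] }  — reduce
  I11: { [S → C ( ; .] }  — reduce

Every state is either a pure shift/goto state or contains exactly one complete item and nothing to shift — no conflicts. The grammar is LR(0).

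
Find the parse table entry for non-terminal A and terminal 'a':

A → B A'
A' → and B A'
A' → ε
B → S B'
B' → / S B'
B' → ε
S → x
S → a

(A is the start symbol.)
To find M[A, 'a'], we find productions for A where 'a' is in the predict set (PREDICT(N → α) = (FIRST(α) \ {ε}) ∪ (FOLLOW(N) if α ⇒* ε)).

Relevant sets:
  FIRST(B) = { 'a', 'x' }

A → B A': PREDICT = { 'a', 'x' }
  'a' is in predict set, so this production goes in M[A, 'a']

M[A, 'a'] = A → B A'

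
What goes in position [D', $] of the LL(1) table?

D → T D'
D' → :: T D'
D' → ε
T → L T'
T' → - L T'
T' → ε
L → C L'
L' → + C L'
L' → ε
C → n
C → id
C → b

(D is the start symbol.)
To find M[D', $], we find productions for D' where $ is in the predict set (PREDICT(N → α) = (FIRST(α) \ {ε}) ∪ (FOLLOW(N) if α ⇒* ε)).

Relevant sets:
  FOLLOW(D') = { $ }

D' → :: T D': PREDICT = { '::' }
D' → ε: PREDICT = { $ }
  $ is in predict set, so this production goes in M[D', $]

M[D', $] = D' → ε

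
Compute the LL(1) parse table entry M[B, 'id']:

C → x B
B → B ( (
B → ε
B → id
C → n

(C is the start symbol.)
B → B ( (, B → id

To find M[B, 'id'], we find productions for B where 'id' is in the predict set (PREDICT(N → α) = (FIRST(α) \ {ε}) ∪ (FOLLOW(N) if α ⇒* ε)).

Relevant sets:
  FIRST(B) = { '(', 'id', ε }
  FOLLOW(B) = { $, '(' }

B → B ( (: PREDICT = { '(', 'id' }
  'id' is in predict set, so this production goes in M[B, 'id']
B → ε: PREDICT = { $, '(' }
B → id: PREDICT = { 'id' }
  'id' is in predict set, so this production goes in M[B, 'id']

M[B, 'id'] = B → B ( (, B → id  (a multiply-defined cell — the grammar is not LL(1))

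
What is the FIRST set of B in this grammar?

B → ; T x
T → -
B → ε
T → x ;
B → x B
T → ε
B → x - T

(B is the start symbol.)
{ ';', 'x', ε }

To compute FIRST(B), examine every production with B on the left-hand side, reading each right-hand side left to right until a non-nullable symbol is reached.

From B → ; T x:
  - ';' is a terminal: add ';' and stop
From B → ε:
  - ε-production, so ε ∈ FIRST(B)
From B → x B:
  - x is a terminal: add 'x' and stop
From B → x - T:
  - x is a terminal: add 'x' and stop

Collecting: FIRST(B) = { ';', 'x', ε }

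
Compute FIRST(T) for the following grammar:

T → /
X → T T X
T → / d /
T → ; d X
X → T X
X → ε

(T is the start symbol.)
To compute FIRST(T), examine every production with T on the left-hand side, reading each right-hand side left to right until a non-nullable symbol is reached.

From T → /:
  - '/' is a terminal: add '/' and stop
From T → / d /:
  - '/' is a terminal: add '/' and stop
From T → ; d X:
  - ';' is a terminal: add ';' and stop

Collecting: FIRST(T) = { '/', ';' }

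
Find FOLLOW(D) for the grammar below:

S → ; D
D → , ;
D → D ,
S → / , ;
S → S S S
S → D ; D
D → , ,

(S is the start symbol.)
To compute FOLLOW(D), find every occurrence of D on a right-hand side N → α D β: add FIRST(β) \ {ε}, and if β is empty or nullable also add FOLLOW(N). Iterate to a fixed point.

In S → ; D: D is at the end, add FOLLOW(S)
In D → D ,: D is followed by ',', add FIRST(',') \ {ε} = { ',' }
In S → D ; D: D is followed by ';' D, add FIRST(';' D) \ {ε} = { ';' }
In S → D ; D: D is at the end, add FOLLOW(S)

The FOLLOW sets referred to above (computed the same way, to a fixed point):
  FOLLOW(S) = { $, ',', '/', ';' }

Taking the union: FOLLOW(D) = { $, ',', '/', ';' }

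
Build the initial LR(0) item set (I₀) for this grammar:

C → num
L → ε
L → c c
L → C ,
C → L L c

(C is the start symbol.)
First, augment the grammar with C' → C
I₀ = CLOSURE({ [C' → . C] }):
  [C' → . C] has the dot before C: add [C → . num], [C → . L L c]
  [C → . L L c] has the dot before L: add [L → .], [L → . c c], [L → . C ,]
No further items can be added.

I₀ = { [C → . L L c], [C → . num], [C' → . C], [L → . C ,], [L → . c c], [L → .] }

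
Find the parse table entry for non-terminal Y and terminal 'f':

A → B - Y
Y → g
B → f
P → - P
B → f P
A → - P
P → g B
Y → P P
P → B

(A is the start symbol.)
To find M[Y, 'f'], we find productions for Y where 'f' is in the predict set (PREDICT(N → α) = (FIRST(α) \ {ε}) ∪ (FOLLOW(N) if α ⇒* ε)).

Relevant sets:
  FIRST(P) = { '-', 'f', 'g' }

Y → g: PREDICT = { 'g' }
Y → P P: PREDICT = { '-', 'f', 'g' }
  'f' is in predict set, so this production goes in M[Y, 'f']

M[Y, 'f'] = Y → P P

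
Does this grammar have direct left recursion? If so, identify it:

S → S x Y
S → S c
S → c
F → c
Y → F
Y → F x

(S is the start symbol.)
Direct left recursion occurs when N → N α for some non-terminal N (the right-hand side begins with the left-hand side itself).

S → S x Y: LEFT RECURSIVE (starts with S)
S → S c: LEFT RECURSIVE (starts with S)
S → c: starts with c
F → c: starts with c
Y → F: starts with F
Y → F x: starts with F

The grammar has direct left recursion on: S.

Answer: Yes, S is left-recursive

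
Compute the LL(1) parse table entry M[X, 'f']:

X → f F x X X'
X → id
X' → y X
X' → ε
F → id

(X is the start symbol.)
X → f F x X X'

To find M[X, 'f'], we find productions for X where 'f' is in the predict set (PREDICT(N → α) = (FIRST(α) \ {ε}) ∪ (FOLLOW(N) if α ⇒* ε)).

X → f F x X X': PREDICT = { 'f' }
  'f' is in predict set, so this production goes in M[X, 'f']
X → id: PREDICT = { 'id' }

M[X, 'f'] = X → f F x X X'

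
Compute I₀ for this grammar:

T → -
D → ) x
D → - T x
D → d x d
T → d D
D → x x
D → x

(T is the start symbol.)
{ [T → . -], [T → . d D], [T' → . T] }

First, augment the grammar with T' → T
I₀ = CLOSURE({ [T' → . T] }):
  [T' → . T] has the dot before T: add [T → . -], [T → . d D]
No further items can be added.

I₀ = { [T → . -], [T → . d D], [T' → . T] }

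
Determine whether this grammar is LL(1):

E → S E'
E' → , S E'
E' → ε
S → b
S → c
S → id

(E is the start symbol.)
Relevant sets:
  FOLLOW(E') = { $ }

For E':
  PREDICT(E' → ',' S E') = { ',' }
  PREDICT(E' → ε) = { $ }
For S:
  PREDICT(S → b) = { 'b' }
  PREDICT(S → c) = { 'c' }
  PREDICT(S → id) = { 'id' }
E has a single production, so nothing to check there.

All predict sets are disjoint. The grammar IS LL(1).

Answer: Yes, the grammar is LL(1).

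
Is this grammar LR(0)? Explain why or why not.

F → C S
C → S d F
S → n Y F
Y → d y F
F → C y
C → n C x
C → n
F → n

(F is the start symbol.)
No. Shift-reduce conflict between [C → n .] and [C → . n]

A grammar is LR(0) if no state in the canonical LR(0) collection has:
  - both a shift item (dot before a terminal) and a complete item (shift-reduce conflict), or
  - two or more complete items (reduce-reduce conflict; the accept item [F' → F .] counts as a complete item here).

Augment with F' → F and build the canonical LR(0) collection (I0 = CLOSURE({[F' → . F]}), then GOTO on every symbol after a dot until no new states appear). It has 18 states:
  I0: { [C → . S d F], [C → . n C x], [C → . n], [F → . C S], [F → . C y], [F → . n], [F' → . F], [S → . n Y F] }  — shift
  I1: { [F → C . S], [F → C . y], [S → . n Y F] }  — shift
  I2: { [F' → F .] }  — accept
  I3: { [C → S . d F] }  — shift
  I4: { [C → . S d F], [C → . n C x], [C → . n], [C → n . C x], [C → n .], [F → n .], [S → . n Y F], [S → n . Y F], [Y → . d y F] }  — shift, 2 reduces
  I5: { [C → n C . x] }  — shift
  I6: { [C → . S d F], [C → . n C x], [C → . n], [F → . C S], [F → . C y], [F → . n], [S → . n Y F], [S → n Y . F] }  — shift
  I7: { [Y → d . y F] }  — shift
  I8: { [C → . S d F], [C → . n C x], [C → . n], [C → n . C x], [C → n .], [S → . n Y F], [S → n . Y F], [Y → . d y F] }  — shift, reduce
  I9: { [C → . S d F], [C → . n C x], [C → . n], [F → . C S], [F → . C y], [F → . n], [S → . n Y F], [Y → d y . F] }  — shift
  I10: { [Y → d y F .] }  — reduce
  I11: { [S → n Y F .] }  — reduce
  I12: { [C → n C x .] }  — reduce
  I13: { [C → . S d F], [C → . n C x], [C → . n], [C → S d . F], [F → . C S], [F → . C y], [F → . n], [S → . n Y F] }  — shift
  I14: { [C → S d F .] }  — reduce
  I15: { [F → C S .] }  — reduce
  I16: { [S → n . Y F], [Y → . d y F] }  — shift
  I17: { [F → C y .] }  — reduce

Conflict in state I4:
  Shift-reduce conflict between [C → n .] and [C → . n]
So the grammar is NOT LR(0).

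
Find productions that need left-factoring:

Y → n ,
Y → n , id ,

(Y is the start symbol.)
Yes, Y has productions with common prefix 'n ,'

Left-factoring is needed when two productions for the same non-terminal
share a common prefix on the right-hand side.

Productions for Y:
  Y → n ,
  Y → n , id ,

Found common prefix 'n ,' in productions for Y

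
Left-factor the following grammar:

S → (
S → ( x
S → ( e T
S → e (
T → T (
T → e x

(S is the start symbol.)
S → ( S'
S' → ε
S' → x
S' → e T
S → e (
T → T (
T → e x

Left-factoring transforms A → αβ₁ | αβ₂ into A → αA' and A' → β₁ | β₂
(α is the longest common prefix among the alternatives). Repeat until
no nonterminal has two alternatives with a common prefix.

Round 1: S has alternatives sharing prefix '('. Introduce S': S → ( S'
  Add: S' → ε
  Add: S' → x
  Add: S' → e T

No remaining common prefixes — done.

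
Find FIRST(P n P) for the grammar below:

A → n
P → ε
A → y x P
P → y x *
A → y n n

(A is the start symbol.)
FIRST sets of the non-terminals involved (from the grammar, by fixed-point iteration):
  FIRST(P) = { 'y', ε }

To compute FIRST(P n P), process the symbols left to right:
Symbol P is a non-terminal. Add FIRST(P) \ {ε} = { 'y' }
P is nullable (ε ∈ FIRST(P)), continue to the next symbol.
Symbol n is a terminal. Add 'n' and stop.
FIRST(P n P) = { 'n', 'y' }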